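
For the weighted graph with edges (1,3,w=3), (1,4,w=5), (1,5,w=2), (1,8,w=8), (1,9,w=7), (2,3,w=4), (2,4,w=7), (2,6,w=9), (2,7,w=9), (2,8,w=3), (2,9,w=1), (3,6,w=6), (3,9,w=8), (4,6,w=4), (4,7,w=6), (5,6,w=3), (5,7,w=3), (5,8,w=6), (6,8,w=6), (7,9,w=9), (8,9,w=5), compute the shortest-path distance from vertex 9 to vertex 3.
5 (path: 9 -> 2 -> 3; weights 1 + 4 = 5)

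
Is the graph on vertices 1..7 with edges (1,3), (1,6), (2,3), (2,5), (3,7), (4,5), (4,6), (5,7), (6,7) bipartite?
Yes. Partition: {1, 2, 4, 7}, {3, 5, 6}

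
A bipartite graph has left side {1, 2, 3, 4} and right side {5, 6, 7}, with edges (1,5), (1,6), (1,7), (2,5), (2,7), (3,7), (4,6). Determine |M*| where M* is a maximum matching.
3 (matching: (1,7), (2,5), (4,6); upper bound min(|L|,|R|) = min(4,3) = 3)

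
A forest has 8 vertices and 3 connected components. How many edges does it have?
5 (Each of the 3 component trees on V_i vertices has V_i - 1 edges; summing gives V - C = 8 - 3 = 5)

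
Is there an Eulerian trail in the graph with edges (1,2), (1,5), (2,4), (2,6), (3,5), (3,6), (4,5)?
Yes (the graph is connected and exactly 2 vertices have odd degree: {2, 5}; any Eulerian path must start and end at those)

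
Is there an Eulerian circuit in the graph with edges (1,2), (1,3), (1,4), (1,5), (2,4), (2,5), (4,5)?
No (4 vertices have odd degree: {2, 3, 4, 5}; Eulerian circuit requires 0)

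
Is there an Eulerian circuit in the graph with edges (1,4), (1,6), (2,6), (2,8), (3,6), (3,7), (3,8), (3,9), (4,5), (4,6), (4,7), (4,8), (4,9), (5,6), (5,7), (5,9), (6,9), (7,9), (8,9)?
Yes (the graph is connected and all 9 vertices have even degree)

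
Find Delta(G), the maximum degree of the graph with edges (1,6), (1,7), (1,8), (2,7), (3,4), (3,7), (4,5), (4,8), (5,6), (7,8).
4 (attained at vertex 7)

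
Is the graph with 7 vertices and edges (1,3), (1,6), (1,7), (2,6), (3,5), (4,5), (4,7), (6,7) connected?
Yes (BFS from 1 visits [1, 3, 6, 7, 5, 2, 4] — all 7 vertices reached)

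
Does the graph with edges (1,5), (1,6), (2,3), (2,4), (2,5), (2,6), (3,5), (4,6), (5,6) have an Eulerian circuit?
Yes (the graph is connected and all 6 vertices have even degree)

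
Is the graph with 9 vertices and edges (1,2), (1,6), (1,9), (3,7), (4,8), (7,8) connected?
No, it has 3 components: {1, 2, 6, 9}, {3, 4, 7, 8}, {5}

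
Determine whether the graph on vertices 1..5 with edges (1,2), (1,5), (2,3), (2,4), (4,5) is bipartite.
Yes. Partition: {1, 3, 4}, {2, 5}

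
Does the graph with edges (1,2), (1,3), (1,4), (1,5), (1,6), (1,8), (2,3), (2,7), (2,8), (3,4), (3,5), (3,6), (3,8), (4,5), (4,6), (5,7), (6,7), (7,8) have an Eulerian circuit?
Yes (the graph is connected and all 8 vertices have even degree)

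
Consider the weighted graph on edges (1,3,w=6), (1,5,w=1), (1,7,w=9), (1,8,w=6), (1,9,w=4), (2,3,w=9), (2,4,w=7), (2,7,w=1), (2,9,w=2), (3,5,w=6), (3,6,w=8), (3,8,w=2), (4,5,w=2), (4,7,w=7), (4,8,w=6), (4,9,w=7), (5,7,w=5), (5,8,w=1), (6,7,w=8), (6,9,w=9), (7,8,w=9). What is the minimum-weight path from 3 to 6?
8 (path: 3 -> 6; weights 8 = 8)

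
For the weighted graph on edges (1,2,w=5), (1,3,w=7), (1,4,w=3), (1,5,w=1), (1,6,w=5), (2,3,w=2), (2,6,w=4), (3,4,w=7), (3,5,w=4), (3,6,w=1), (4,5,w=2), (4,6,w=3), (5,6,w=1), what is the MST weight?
7 (MST edges: (1,5,w=1), (2,3,w=2), (3,6,w=1), (4,5,w=2), (5,6,w=1); sum of weights 1 + 2 + 1 + 2 + 1 = 7)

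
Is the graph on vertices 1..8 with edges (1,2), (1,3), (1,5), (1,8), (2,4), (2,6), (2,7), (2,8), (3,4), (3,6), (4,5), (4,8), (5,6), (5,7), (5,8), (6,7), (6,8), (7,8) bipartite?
No (odd cycle of length 3: 2 -> 1 -> 8 -> 2)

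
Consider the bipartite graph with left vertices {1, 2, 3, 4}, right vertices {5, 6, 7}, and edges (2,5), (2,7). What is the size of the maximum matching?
1 (matching: (2,7); upper bound min(|L|,|R|) = min(4,3) = 3)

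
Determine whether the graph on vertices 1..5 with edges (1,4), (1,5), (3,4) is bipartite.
Yes. Partition: {1, 2, 3}, {4, 5}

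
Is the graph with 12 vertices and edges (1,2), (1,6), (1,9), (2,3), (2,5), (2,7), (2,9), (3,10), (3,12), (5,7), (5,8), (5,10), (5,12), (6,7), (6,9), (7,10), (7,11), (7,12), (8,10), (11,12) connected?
No, it has 2 components: {1, 2, 3, 5, 6, 7, 8, 9, 10, 11, 12}, {4}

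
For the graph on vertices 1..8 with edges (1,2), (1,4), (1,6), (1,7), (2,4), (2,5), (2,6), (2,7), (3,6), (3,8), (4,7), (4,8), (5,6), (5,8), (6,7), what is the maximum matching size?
4 (matching: (1,4), (2,7), (3,8), (5,6); upper bound floor(n/2) = floor(8/2) = 4)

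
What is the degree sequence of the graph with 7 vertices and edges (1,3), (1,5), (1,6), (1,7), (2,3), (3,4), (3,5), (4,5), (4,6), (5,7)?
[4, 4, 4, 3, 2, 2, 1] (degrees: deg(1)=4, deg(2)=1, deg(3)=4, deg(4)=3, deg(5)=4, deg(6)=2, deg(7)=2)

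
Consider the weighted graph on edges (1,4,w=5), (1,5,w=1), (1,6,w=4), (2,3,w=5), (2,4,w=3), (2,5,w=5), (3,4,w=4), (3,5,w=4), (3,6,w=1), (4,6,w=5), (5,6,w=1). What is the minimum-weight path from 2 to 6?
6 (path: 2 -> 3 -> 6; weights 5 + 1 = 6)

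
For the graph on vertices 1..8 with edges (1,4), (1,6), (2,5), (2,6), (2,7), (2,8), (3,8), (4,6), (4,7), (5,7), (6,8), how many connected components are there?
1 (components: {1, 2, 3, 4, 5, 6, 7, 8})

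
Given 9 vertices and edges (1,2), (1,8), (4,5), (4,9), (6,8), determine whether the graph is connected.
No, it has 4 components: {1, 2, 6, 8}, {3}, {4, 5, 9}, {7}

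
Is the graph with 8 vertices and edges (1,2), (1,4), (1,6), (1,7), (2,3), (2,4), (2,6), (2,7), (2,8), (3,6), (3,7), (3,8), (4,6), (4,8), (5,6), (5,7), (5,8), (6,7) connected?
Yes (BFS from 1 visits [1, 2, 4, 6, 7, 3, 8, 5] — all 8 vertices reached)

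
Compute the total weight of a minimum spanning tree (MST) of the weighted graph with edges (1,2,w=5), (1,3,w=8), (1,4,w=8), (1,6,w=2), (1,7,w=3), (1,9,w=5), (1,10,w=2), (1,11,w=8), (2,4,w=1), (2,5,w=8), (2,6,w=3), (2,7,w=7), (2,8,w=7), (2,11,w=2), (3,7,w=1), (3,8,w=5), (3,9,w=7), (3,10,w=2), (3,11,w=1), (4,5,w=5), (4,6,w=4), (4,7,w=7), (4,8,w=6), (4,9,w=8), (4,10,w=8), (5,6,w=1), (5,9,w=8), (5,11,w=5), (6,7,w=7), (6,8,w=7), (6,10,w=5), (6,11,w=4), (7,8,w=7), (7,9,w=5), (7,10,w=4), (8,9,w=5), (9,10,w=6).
22 (MST edges: (1,6,w=2), (1,9,w=5), (1,10,w=2), (2,4,w=1), (2,11,w=2), (3,7,w=1), (3,8,w=5), (3,10,w=2), (3,11,w=1), (5,6,w=1); sum of weights 2 + 5 + 2 + 1 + 2 + 1 + 5 + 2 + 1 + 1 = 22)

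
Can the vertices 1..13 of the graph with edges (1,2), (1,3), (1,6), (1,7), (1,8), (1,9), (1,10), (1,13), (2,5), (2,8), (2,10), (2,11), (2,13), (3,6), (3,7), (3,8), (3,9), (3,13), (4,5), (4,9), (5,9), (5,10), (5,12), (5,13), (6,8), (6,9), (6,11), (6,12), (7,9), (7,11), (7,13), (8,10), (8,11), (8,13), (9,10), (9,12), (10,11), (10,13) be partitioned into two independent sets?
No (odd cycle of length 3: 9 -> 1 -> 3 -> 9)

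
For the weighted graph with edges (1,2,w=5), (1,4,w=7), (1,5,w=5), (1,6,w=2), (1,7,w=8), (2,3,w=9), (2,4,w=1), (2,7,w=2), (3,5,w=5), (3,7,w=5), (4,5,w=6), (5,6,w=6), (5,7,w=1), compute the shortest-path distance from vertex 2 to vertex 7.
2 (path: 2 -> 7; weights 2 = 2)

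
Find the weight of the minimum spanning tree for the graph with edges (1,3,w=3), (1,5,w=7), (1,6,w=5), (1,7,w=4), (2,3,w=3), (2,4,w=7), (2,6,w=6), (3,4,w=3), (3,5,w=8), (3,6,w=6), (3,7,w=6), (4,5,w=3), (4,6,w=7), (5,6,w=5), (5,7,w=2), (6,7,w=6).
19 (MST edges: (1,3,w=3), (1,6,w=5), (2,3,w=3), (3,4,w=3), (4,5,w=3), (5,7,w=2); sum of weights 3 + 5 + 3 + 3 + 3 + 2 = 19)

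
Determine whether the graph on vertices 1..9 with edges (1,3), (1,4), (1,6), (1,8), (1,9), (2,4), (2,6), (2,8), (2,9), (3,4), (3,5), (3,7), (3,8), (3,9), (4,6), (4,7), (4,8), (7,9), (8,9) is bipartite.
No (odd cycle of length 3: 8 -> 1 -> 9 -> 8)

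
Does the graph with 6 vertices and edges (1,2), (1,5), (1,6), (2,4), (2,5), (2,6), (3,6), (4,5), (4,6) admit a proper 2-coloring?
No (odd cycle of length 3: 6 -> 1 -> 2 -> 6)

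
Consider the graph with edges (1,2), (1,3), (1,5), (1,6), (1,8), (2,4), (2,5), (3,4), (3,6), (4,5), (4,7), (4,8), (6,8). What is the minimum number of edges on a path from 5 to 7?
2 (path: 5 -> 4 -> 7, 2 edges)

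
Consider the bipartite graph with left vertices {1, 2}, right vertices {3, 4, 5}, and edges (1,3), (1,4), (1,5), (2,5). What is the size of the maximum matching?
2 (matching: (1,4), (2,5); upper bound min(|L|,|R|) = min(2,3) = 2)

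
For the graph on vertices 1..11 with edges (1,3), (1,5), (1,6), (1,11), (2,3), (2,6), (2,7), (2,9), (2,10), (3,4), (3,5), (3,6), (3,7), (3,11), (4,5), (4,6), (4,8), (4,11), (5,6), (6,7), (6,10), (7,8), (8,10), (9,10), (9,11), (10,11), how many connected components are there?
1 (components: {1, 2, 3, 4, 5, 6, 7, 8, 9, 10, 11})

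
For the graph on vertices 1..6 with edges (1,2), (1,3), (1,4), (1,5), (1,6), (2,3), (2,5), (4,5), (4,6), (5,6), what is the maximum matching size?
3 (matching: (1,4), (2,3), (5,6); upper bound floor(n/2) = floor(6/2) = 3)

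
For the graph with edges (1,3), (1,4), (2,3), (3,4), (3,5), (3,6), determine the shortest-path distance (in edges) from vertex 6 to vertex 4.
2 (path: 6 -> 3 -> 4, 2 edges)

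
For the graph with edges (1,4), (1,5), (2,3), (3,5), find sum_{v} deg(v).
8 (handshake: sum of degrees = 2|E| = 2 x 4 = 8)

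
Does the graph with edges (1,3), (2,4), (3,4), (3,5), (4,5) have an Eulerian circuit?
No (4 vertices have odd degree: {1, 2, 3, 4}; Eulerian circuit requires 0)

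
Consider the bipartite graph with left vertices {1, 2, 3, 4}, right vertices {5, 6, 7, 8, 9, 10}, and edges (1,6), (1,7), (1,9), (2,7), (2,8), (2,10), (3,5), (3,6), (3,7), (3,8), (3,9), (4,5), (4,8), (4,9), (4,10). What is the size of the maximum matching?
4 (matching: (1,9), (2,10), (3,7), (4,8); upper bound min(|L|,|R|) = min(4,6) = 4)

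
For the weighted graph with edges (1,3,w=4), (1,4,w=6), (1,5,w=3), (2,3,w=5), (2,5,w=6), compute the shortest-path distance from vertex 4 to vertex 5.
9 (path: 4 -> 1 -> 5; weights 6 + 3 = 9)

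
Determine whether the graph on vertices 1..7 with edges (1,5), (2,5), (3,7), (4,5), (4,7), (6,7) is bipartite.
Yes. Partition: {1, 2, 3, 4, 6}, {5, 7}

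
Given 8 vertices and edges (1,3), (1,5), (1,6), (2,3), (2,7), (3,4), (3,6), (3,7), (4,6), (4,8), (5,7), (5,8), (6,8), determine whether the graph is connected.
Yes (BFS from 1 visits [1, 3, 5, 6, 2, 4, 7, 8] — all 8 vertices reached)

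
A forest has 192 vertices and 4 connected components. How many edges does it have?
188 (Each of the 4 component trees on V_i vertices has V_i - 1 edges; summing gives V - C = 192 - 4 = 188)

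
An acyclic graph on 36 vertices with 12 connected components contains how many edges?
24 (Each of the 12 component trees on V_i vertices has V_i - 1 edges; summing gives V - C = 36 - 12 = 24)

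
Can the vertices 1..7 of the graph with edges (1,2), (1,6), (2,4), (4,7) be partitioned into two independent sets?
Yes. Partition: {1, 3, 4, 5}, {2, 6, 7}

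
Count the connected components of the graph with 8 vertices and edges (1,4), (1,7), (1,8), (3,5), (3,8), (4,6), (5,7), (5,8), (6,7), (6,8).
2 (components: {1, 3, 4, 5, 6, 7, 8}, {2})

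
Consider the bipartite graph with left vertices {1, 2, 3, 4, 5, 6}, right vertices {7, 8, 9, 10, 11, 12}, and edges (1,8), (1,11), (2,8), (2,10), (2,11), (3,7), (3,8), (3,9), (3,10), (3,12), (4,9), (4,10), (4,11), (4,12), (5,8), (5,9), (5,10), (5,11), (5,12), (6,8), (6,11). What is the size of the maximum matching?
6 (matching: (1,11), (2,10), (3,7), (4,9), (5,12), (6,8); upper bound min(|L|,|R|) = min(6,6) = 6)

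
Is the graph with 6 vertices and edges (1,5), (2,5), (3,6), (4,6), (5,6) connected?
Yes (BFS from 1 visits [1, 5, 2, 6, 3, 4] — all 6 vertices reached)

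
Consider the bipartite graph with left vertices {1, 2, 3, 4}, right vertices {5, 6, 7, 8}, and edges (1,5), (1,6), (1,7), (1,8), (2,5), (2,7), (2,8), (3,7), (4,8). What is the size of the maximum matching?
4 (matching: (1,6), (2,5), (3,7), (4,8); upper bound min(|L|,|R|) = min(4,4) = 4)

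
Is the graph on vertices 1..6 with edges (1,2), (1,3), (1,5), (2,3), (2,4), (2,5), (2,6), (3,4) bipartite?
No (odd cycle of length 3: 3 -> 1 -> 2 -> 3)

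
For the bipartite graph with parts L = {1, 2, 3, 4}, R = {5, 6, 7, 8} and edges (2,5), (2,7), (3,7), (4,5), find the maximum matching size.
2 (matching: (2,7), (4,5); upper bound min(|L|,|R|) = min(4,4) = 4)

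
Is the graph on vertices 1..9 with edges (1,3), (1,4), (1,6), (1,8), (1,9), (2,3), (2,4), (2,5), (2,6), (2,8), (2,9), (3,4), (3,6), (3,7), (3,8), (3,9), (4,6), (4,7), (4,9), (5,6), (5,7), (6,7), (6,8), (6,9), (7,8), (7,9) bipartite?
No (odd cycle of length 3: 4 -> 1 -> 3 -> 4)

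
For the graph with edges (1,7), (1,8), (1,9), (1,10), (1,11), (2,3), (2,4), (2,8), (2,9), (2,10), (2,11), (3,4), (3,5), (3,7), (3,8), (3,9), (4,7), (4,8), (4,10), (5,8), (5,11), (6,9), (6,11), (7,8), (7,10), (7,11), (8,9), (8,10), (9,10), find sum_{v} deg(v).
58 (handshake: sum of degrees = 2|E| = 2 x 29 = 58)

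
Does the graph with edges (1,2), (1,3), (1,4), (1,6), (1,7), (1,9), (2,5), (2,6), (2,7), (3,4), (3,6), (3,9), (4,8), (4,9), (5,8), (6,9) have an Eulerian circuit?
Yes (the graph is connected and all 9 vertices have even degree)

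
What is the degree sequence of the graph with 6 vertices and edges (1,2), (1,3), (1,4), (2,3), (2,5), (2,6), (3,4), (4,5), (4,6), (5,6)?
[4, 4, 3, 3, 3, 3] (degrees: deg(1)=3, deg(2)=4, deg(3)=3, deg(4)=4, deg(5)=3, deg(6)=3)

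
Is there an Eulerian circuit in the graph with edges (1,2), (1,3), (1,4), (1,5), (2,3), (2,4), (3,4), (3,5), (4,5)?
No (2 vertices have odd degree: {2, 5}; Eulerian circuit requires 0)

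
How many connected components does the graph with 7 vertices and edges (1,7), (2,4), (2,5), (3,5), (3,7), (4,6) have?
1 (components: {1, 2, 3, 4, 5, 6, 7})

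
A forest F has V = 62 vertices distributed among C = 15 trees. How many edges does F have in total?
47 (Each of the 15 component trees on V_i vertices has V_i - 1 edges; summing gives V - C = 62 - 15 = 47)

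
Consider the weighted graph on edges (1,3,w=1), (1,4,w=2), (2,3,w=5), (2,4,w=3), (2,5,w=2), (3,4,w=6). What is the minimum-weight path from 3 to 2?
5 (path: 3 -> 2; weights 5 = 5)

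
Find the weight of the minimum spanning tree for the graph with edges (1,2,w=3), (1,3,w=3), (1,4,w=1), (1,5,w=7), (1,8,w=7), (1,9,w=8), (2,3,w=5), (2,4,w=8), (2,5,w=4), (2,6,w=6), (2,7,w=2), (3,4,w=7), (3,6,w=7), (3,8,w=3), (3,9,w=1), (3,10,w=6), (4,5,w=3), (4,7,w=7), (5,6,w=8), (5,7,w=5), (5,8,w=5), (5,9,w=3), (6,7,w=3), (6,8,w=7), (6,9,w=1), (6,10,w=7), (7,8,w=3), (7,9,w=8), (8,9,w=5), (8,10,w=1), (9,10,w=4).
18 (MST edges: (1,2,w=3), (1,3,w=3), (1,4,w=1), (2,7,w=2), (3,8,w=3), (3,9,w=1), (4,5,w=3), (6,9,w=1), (8,10,w=1); sum of weights 3 + 3 + 1 + 2 + 3 + 1 + 3 + 1 + 1 = 18)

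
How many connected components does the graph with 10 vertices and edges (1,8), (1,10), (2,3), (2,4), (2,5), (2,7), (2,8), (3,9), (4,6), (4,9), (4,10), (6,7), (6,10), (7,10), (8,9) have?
1 (components: {1, 2, 3, 4, 5, 6, 7, 8, 9, 10})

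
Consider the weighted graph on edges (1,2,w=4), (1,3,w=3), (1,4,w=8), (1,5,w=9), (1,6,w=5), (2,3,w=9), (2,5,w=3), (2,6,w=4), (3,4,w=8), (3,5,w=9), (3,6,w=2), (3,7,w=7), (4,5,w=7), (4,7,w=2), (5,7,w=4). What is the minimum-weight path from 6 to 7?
9 (path: 6 -> 3 -> 7; weights 2 + 7 = 9)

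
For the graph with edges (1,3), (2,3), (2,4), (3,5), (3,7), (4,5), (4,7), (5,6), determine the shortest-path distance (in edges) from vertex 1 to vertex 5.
2 (path: 1 -> 3 -> 5, 2 edges)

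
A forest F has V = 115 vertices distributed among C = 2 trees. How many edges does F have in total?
113 (Each of the 2 component trees on V_i vertices has V_i - 1 edges; summing gives V - C = 115 - 2 = 113)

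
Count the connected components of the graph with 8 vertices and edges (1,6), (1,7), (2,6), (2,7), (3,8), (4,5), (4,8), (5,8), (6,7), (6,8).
1 (components: {1, 2, 3, 4, 5, 6, 7, 8})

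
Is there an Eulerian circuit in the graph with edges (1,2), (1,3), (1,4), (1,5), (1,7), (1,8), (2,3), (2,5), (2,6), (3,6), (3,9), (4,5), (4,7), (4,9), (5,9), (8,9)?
Yes (the graph is connected and all 9 vertices have even degree)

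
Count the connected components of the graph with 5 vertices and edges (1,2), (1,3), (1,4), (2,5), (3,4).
1 (components: {1, 2, 3, 4, 5})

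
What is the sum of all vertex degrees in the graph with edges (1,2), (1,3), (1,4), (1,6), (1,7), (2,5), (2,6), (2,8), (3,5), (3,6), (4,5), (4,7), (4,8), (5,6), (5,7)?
30 (handshake: sum of degrees = 2|E| = 2 x 15 = 30)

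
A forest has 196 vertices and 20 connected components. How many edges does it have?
176 (Each of the 20 component trees on V_i vertices has V_i - 1 edges; summing gives V - C = 196 - 20 = 176)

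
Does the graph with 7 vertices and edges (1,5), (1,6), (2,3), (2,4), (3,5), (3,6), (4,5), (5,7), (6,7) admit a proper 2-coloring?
Yes. Partition: {1, 3, 4, 7}, {2, 5, 6}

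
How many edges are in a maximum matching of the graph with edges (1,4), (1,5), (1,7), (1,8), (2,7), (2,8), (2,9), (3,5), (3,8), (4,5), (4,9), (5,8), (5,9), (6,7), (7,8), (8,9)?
4 (matching: (1,5), (3,8), (4,9), (6,7); upper bound floor(n/2) = floor(9/2) = 4)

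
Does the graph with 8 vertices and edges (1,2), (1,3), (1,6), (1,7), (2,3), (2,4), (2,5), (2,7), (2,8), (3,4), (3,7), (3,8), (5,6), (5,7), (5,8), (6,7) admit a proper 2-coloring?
No (odd cycle of length 3: 6 -> 1 -> 7 -> 6)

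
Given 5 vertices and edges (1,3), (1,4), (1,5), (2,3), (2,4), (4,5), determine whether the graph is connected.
Yes (BFS from 1 visits [1, 3, 4, 5, 2] — all 5 vertices reached)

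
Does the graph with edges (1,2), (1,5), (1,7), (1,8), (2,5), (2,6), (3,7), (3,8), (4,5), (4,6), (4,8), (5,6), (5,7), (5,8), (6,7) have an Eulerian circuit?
No (2 vertices have odd degree: {2, 4}; Eulerian circuit requires 0)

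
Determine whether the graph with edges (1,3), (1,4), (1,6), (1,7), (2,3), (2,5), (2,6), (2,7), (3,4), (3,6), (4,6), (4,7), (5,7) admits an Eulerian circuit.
Yes (the graph is connected and all 7 vertices have even degree)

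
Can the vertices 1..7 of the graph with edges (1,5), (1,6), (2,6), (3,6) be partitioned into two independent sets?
Yes. Partition: {1, 2, 3, 4, 7}, {5, 6}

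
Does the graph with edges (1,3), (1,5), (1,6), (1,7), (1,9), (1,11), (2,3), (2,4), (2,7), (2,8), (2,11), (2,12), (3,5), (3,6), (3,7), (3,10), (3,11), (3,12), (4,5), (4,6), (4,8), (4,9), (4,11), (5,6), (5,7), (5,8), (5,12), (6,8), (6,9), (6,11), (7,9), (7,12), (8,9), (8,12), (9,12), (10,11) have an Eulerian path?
Yes (the graph is connected and exactly 2 vertices have odd degree: {5, 6}; any Eulerian path must start and end at those)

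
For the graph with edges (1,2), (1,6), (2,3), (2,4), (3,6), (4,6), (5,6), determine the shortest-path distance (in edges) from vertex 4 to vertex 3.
2 (path: 4 -> 6 -> 3, 2 edges)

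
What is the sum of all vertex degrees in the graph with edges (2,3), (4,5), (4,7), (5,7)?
8 (handshake: sum of degrees = 2|E| = 2 x 4 = 8)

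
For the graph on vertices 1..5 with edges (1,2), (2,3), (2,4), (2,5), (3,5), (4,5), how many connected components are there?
1 (components: {1, 2, 3, 4, 5})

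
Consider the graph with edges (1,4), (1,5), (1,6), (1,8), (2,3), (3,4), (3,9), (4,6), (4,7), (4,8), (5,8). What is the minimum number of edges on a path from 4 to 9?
2 (path: 4 -> 3 -> 9, 2 edges)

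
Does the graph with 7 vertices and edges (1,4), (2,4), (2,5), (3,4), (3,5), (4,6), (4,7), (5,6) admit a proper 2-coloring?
Yes. Partition: {1, 2, 3, 6, 7}, {4, 5}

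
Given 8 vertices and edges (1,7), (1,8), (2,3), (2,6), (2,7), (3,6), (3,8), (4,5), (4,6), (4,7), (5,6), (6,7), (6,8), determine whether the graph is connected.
Yes (BFS from 1 visits [1, 7, 8, 2, 4, 6, 3, 5] — all 8 vertices reached)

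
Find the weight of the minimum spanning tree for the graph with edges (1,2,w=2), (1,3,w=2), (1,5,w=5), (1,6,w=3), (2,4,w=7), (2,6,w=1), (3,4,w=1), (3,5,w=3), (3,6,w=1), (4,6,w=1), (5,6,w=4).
8 (MST edges: (1,2,w=2), (2,6,w=1), (3,4,w=1), (3,5,w=3), (3,6,w=1); sum of weights 2 + 1 + 1 + 3 + 1 = 8)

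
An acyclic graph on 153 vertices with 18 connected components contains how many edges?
135 (Each of the 18 component trees on V_i vertices has V_i - 1 edges; summing gives V - C = 153 - 18 = 135)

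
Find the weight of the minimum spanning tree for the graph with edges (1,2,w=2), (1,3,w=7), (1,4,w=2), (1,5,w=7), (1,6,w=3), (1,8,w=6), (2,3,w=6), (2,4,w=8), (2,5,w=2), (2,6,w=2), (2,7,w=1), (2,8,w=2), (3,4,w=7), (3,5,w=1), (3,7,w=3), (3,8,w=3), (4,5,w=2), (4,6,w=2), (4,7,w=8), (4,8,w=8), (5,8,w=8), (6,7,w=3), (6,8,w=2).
12 (MST edges: (1,2,w=2), (1,4,w=2), (2,5,w=2), (2,6,w=2), (2,7,w=1), (2,8,w=2), (3,5,w=1); sum of weights 2 + 2 + 2 + 2 + 1 + 2 + 1 = 12)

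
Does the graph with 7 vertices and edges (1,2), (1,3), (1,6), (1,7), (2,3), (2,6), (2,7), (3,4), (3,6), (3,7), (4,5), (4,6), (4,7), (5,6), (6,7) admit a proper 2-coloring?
No (odd cycle of length 3: 7 -> 1 -> 2 -> 7)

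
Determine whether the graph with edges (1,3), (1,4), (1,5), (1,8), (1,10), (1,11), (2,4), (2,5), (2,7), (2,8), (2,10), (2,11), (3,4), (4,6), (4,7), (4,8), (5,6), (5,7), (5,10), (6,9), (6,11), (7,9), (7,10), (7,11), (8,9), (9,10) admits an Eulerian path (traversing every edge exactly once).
Yes (the graph is connected and exactly 2 vertices have odd degree: {5, 10}; any Eulerian path must start and end at those)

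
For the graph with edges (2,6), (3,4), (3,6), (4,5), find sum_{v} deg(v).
8 (handshake: sum of degrees = 2|E| = 2 x 4 = 8)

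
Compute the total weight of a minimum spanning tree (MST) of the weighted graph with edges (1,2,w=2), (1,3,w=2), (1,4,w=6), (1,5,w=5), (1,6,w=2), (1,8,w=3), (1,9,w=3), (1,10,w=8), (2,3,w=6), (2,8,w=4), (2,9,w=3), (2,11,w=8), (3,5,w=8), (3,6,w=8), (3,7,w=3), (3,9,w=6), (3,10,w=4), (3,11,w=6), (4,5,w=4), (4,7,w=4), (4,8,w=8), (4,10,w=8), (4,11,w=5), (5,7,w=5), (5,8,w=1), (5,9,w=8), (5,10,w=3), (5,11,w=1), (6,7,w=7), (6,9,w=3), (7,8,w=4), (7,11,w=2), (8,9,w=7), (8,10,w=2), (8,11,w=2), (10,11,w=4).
22 (MST edges: (1,2,w=2), (1,3,w=2), (1,6,w=2), (1,8,w=3), (1,9,w=3), (4,5,w=4), (5,8,w=1), (5,11,w=1), (7,11,w=2), (8,10,w=2); sum of weights 2 + 2 + 2 + 3 + 3 + 4 + 1 + 1 + 2 + 2 = 22)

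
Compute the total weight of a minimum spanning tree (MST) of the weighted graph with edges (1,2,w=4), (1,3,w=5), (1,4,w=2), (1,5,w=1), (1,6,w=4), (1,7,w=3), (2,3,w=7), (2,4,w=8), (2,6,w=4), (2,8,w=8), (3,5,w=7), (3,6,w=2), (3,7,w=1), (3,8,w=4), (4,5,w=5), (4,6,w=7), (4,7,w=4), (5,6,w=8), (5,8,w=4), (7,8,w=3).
16 (MST edges: (1,2,w=4), (1,4,w=2), (1,5,w=1), (1,7,w=3), (3,6,w=2), (3,7,w=1), (7,8,w=3); sum of weights 4 + 2 + 1 + 3 + 2 + 1 + 3 = 16)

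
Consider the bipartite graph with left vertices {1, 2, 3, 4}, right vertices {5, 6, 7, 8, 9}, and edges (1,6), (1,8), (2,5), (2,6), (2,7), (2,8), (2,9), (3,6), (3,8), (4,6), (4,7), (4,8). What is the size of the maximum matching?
4 (matching: (1,8), (2,9), (3,6), (4,7); upper bound min(|L|,|R|) = min(4,5) = 4)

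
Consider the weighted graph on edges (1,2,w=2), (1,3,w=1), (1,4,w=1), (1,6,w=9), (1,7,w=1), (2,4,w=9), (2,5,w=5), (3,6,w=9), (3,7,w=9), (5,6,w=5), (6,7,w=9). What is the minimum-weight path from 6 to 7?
9 (path: 6 -> 7; weights 9 = 9)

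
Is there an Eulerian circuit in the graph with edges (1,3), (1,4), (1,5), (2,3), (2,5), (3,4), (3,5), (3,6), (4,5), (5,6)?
No (4 vertices have odd degree: {1, 3, 4, 5}; Eulerian circuit requires 0)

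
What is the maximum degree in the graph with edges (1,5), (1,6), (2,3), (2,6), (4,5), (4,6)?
3 (attained at vertex 6)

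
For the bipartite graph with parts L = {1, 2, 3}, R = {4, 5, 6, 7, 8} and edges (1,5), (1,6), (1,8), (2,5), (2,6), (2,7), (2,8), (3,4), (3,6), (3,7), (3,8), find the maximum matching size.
3 (matching: (1,8), (2,7), (3,6); upper bound min(|L|,|R|) = min(3,5) = 3)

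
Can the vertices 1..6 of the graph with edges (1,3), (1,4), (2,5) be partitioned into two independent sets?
Yes. Partition: {1, 2, 6}, {3, 4, 5}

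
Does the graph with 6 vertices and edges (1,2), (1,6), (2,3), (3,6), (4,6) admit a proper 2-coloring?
Yes. Partition: {1, 3, 4, 5}, {2, 6}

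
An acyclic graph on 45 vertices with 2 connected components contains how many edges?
43 (Each of the 2 component trees on V_i vertices has V_i - 1 edges; summing gives V - C = 45 - 2 = 43)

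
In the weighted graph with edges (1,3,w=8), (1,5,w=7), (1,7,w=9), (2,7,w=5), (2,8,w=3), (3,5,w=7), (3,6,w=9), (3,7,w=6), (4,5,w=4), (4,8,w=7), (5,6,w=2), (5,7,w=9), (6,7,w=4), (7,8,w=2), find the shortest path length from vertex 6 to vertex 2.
9 (path: 6 -> 7 -> 2; weights 4 + 5 = 9)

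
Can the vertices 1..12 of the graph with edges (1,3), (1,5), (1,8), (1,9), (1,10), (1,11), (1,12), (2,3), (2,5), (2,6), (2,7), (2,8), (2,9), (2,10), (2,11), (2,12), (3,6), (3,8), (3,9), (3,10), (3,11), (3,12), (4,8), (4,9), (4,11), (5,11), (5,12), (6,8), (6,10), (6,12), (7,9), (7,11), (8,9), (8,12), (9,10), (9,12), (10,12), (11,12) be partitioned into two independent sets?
No (odd cycle of length 3: 9 -> 1 -> 10 -> 9)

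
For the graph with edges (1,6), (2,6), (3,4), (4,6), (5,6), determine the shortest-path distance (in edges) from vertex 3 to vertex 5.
3 (path: 3 -> 4 -> 6 -> 5, 3 edges)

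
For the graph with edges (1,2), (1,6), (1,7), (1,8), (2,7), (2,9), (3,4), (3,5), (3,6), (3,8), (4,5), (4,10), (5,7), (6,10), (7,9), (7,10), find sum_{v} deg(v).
32 (handshake: sum of degrees = 2|E| = 2 x 16 = 32)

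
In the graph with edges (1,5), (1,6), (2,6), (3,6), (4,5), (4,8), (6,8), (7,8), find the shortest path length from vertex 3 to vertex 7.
3 (path: 3 -> 6 -> 8 -> 7, 3 edges)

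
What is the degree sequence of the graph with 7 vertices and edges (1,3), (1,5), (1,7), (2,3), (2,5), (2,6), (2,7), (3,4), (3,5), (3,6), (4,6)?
[5, 4, 3, 3, 3, 2, 2] (degrees: deg(1)=3, deg(2)=4, deg(3)=5, deg(4)=2, deg(5)=3, deg(6)=3, deg(7)=2)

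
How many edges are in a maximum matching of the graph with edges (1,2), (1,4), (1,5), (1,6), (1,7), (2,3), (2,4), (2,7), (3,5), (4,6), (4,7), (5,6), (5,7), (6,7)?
3 (matching: (1,7), (3,5), (4,6); upper bound floor(n/2) = floor(7/2) = 3)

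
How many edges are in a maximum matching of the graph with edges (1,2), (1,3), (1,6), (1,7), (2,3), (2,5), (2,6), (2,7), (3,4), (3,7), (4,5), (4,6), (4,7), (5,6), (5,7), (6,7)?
3 (matching: (1,7), (3,4), (5,6); upper bound floor(n/2) = floor(7/2) = 3)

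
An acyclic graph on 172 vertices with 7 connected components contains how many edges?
165 (Each of the 7 component trees on V_i vertices has V_i - 1 edges; summing gives V - C = 172 - 7 = 165)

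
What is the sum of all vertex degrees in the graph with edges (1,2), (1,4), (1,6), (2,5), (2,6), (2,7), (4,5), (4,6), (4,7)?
18 (handshake: sum of degrees = 2|E| = 2 x 9 = 18)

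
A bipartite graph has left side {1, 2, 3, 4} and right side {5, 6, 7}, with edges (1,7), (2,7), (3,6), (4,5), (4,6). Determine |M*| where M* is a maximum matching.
3 (matching: (1,7), (3,6), (4,5); upper bound min(|L|,|R|) = min(4,3) = 3)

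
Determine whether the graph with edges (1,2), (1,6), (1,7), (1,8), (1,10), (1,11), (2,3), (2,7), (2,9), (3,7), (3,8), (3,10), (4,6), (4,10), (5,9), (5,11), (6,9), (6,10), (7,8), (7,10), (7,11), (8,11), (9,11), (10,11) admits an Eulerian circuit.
Yes (the graph is connected and all 11 vertices have even degree)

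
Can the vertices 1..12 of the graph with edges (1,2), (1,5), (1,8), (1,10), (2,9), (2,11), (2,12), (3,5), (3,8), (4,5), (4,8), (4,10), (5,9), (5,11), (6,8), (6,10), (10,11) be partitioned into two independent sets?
Yes. Partition: {1, 3, 4, 6, 7, 9, 11, 12}, {2, 5, 8, 10}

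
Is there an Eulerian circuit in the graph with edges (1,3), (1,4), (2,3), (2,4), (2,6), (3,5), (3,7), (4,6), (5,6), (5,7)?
No (4 vertices have odd degree: {2, 4, 5, 6}; Eulerian circuit requires 0)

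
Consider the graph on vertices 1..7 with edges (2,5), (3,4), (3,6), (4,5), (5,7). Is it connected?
No, it has 2 components: {1}, {2, 3, 4, 5, 6, 7}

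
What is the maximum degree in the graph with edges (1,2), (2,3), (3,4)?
2 (attained at vertices 2, 3)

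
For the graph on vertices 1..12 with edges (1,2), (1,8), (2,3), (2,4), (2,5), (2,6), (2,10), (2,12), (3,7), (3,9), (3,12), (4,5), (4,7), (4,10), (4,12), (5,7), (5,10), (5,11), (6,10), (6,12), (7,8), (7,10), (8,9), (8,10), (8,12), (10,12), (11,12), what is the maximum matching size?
6 (matching: (1,2), (3,9), (4,12), (5,11), (6,10), (7,8); upper bound floor(n/2) = floor(12/2) = 6)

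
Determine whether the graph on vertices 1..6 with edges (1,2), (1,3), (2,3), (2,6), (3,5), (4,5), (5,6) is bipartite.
No (odd cycle of length 3: 3 -> 1 -> 2 -> 3)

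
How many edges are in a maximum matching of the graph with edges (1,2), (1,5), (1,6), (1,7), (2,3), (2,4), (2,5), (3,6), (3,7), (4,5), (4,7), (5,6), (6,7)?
3 (matching: (1,5), (2,4), (6,7); upper bound floor(n/2) = floor(7/2) = 3)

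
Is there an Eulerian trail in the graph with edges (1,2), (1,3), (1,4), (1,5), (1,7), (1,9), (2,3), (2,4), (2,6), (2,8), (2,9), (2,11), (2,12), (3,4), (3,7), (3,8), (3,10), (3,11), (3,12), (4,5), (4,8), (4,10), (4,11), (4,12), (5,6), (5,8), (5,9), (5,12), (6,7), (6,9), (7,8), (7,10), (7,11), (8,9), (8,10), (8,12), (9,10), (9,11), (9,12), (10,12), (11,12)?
Yes — and in fact it has an Eulerian circuit (the graph is connected and all 12 vertices have even degree)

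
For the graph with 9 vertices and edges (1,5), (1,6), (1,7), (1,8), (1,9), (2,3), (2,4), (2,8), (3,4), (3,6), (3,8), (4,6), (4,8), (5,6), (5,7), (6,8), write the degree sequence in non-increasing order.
[5, 5, 5, 4, 4, 3, 3, 2, 1] (degrees: deg(1)=5, deg(2)=3, deg(3)=4, deg(4)=4, deg(5)=3, deg(6)=5, deg(7)=2, deg(8)=5, deg(9)=1)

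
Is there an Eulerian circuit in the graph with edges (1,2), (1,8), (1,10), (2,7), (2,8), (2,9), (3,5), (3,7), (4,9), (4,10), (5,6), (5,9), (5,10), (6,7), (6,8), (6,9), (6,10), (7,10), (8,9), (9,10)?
No (2 vertices have odd degree: {1, 6}; Eulerian circuit requires 0)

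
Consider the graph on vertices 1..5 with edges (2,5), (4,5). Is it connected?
No, it has 3 components: {1}, {2, 4, 5}, {3}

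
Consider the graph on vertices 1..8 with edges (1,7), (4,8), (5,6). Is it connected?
No, it has 5 components: {1, 7}, {2}, {3}, {4, 8}, {5, 6}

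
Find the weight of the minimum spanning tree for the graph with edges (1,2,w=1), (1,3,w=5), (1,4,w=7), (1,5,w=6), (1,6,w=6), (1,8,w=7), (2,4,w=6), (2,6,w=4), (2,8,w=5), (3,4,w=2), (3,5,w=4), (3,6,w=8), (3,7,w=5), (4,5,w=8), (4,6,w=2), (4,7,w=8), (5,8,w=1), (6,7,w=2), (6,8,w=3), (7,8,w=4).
15 (MST edges: (1,2,w=1), (2,6,w=4), (3,4,w=2), (4,6,w=2), (5,8,w=1), (6,7,w=2), (6,8,w=3); sum of weights 1 + 4 + 2 + 2 + 1 + 2 + 3 = 15)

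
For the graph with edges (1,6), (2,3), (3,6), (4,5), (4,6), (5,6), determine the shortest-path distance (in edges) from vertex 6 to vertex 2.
2 (path: 6 -> 3 -> 2, 2 edges)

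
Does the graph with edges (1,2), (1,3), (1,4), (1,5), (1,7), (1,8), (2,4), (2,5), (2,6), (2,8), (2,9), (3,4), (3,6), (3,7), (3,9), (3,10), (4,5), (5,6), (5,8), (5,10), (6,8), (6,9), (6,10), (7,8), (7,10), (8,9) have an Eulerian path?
Yes — and in fact it has an Eulerian circuit (the graph is connected and all 10 vertices have even degree)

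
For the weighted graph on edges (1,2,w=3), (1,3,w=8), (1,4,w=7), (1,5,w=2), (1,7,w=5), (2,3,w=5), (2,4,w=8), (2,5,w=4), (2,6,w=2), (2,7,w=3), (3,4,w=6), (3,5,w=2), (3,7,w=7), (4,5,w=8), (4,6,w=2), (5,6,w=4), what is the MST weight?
14 (MST edges: (1,2,w=3), (1,5,w=2), (2,6,w=2), (2,7,w=3), (3,5,w=2), (4,6,w=2); sum of weights 3 + 2 + 2 + 3 + 2 + 2 = 14)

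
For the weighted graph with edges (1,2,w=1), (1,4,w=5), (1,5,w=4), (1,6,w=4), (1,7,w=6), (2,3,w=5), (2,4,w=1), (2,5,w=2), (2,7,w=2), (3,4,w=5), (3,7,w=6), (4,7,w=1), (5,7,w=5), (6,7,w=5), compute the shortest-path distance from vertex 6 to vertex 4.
6 (path: 6 -> 7 -> 4; weights 5 + 1 = 6)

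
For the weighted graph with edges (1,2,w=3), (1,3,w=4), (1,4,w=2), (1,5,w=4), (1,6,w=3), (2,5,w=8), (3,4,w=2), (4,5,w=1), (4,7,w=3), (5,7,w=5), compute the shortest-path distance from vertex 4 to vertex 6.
5 (path: 4 -> 1 -> 6; weights 2 + 3 = 5)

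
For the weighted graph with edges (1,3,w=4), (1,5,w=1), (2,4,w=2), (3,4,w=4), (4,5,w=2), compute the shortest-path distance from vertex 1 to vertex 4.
3 (path: 1 -> 5 -> 4; weights 1 + 2 = 3)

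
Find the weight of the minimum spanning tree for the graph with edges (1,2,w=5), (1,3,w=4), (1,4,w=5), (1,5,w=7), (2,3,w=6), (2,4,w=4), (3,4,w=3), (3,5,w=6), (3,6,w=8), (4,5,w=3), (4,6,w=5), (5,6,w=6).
19 (MST edges: (1,3,w=4), (2,4,w=4), (3,4,w=3), (4,5,w=3), (4,6,w=5); sum of weights 4 + 4 + 3 + 3 + 5 = 19)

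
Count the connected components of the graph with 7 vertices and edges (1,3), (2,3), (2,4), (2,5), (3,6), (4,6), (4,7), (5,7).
1 (components: {1, 2, 3, 4, 5, 6, 7})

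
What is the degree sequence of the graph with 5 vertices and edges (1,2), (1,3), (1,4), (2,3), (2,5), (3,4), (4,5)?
[3, 3, 3, 3, 2] (degrees: deg(1)=3, deg(2)=3, deg(3)=3, deg(4)=3, deg(5)=2)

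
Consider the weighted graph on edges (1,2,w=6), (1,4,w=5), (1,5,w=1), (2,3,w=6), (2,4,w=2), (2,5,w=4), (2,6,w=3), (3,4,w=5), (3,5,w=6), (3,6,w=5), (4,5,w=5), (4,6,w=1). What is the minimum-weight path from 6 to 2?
3 (path: 6 -> 2; weights 3 = 3)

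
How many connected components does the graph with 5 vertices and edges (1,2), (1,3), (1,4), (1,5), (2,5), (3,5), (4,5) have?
1 (components: {1, 2, 3, 4, 5})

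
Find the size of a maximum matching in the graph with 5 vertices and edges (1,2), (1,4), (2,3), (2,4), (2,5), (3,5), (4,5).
2 (matching: (2,3), (4,5); upper bound floor(n/2) = floor(5/2) = 2)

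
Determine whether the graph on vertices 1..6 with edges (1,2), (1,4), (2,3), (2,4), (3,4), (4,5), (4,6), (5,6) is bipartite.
No (odd cycle of length 3: 4 -> 1 -> 2 -> 4)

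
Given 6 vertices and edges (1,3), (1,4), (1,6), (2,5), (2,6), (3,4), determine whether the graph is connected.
Yes (BFS from 1 visits [1, 3, 4, 6, 2, 5] — all 6 vertices reached)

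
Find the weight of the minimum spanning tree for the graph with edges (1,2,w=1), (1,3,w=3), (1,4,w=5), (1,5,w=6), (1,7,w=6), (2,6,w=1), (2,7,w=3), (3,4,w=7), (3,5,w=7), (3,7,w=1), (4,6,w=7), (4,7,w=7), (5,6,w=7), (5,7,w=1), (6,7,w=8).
12 (MST edges: (1,2,w=1), (1,3,w=3), (1,4,w=5), (2,6,w=1), (3,7,w=1), (5,7,w=1); sum of weights 1 + 3 + 5 + 1 + 1 + 1 = 12)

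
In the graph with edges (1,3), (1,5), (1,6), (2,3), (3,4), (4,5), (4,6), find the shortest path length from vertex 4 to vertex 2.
2 (path: 4 -> 3 -> 2, 2 edges)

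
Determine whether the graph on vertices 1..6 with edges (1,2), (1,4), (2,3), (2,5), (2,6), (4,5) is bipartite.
Yes. Partition: {1, 3, 5, 6}, {2, 4}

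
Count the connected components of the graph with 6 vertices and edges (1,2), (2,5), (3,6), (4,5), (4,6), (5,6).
1 (components: {1, 2, 3, 4, 5, 6})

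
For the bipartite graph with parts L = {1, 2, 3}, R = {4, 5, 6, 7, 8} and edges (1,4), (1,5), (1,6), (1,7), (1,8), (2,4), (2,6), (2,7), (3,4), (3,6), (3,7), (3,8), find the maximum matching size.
3 (matching: (1,8), (2,7), (3,6); upper bound min(|L|,|R|) = min(3,5) = 3)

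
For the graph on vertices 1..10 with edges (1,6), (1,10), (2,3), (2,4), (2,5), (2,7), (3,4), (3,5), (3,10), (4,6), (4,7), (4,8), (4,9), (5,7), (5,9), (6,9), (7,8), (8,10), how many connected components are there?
1 (components: {1, 2, 3, 4, 5, 6, 7, 8, 9, 10})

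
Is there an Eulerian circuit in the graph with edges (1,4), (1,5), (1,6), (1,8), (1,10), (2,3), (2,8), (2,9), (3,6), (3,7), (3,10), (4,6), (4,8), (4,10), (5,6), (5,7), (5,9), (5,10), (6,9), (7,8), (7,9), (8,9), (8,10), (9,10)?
No (4 vertices have odd degree: {1, 2, 5, 6}; Eulerian circuit requires 0)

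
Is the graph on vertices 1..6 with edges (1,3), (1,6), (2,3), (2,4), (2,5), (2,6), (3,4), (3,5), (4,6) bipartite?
No (odd cycle of length 3: 5 -> 3 -> 2 -> 5)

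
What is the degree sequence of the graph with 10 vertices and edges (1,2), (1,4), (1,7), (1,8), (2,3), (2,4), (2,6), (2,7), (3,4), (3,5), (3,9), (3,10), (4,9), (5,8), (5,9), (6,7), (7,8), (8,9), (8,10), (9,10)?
[5, 5, 5, 5, 4, 4, 4, 3, 3, 2] (degrees: deg(1)=4, deg(2)=5, deg(3)=5, deg(4)=4, deg(5)=3, deg(6)=2, deg(7)=4, deg(8)=5, deg(9)=5, deg(10)=3)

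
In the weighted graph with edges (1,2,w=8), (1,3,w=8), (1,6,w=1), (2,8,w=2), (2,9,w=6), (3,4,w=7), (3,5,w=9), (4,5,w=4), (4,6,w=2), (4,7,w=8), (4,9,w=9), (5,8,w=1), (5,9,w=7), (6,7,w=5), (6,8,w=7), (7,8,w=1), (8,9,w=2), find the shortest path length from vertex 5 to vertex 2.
3 (path: 5 -> 8 -> 2; weights 1 + 2 = 3)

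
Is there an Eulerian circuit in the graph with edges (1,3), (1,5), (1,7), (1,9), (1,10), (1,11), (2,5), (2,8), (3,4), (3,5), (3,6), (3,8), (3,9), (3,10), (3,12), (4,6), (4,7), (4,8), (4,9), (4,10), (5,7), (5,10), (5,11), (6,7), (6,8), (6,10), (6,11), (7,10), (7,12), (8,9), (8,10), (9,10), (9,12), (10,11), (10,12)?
Yes (the graph is connected and all 12 vertices have even degree)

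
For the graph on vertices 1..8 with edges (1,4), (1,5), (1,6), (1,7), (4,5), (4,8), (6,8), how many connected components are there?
3 (components: {1, 4, 5, 6, 7, 8}, {2}, {3})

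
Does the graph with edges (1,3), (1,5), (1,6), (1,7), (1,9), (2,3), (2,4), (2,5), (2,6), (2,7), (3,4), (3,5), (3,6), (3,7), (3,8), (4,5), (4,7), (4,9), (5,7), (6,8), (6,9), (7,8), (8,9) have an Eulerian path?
No (6 vertices have odd degree: {1, 2, 3, 4, 5, 6}; Eulerian path requires 0 or 2)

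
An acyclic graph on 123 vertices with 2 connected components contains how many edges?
121 (Each of the 2 component trees on V_i vertices has V_i - 1 edges; summing gives V - C = 123 - 2 = 121)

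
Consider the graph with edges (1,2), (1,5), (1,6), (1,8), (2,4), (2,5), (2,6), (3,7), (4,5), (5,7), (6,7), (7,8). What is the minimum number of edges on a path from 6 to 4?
2 (path: 6 -> 2 -> 4, 2 edges)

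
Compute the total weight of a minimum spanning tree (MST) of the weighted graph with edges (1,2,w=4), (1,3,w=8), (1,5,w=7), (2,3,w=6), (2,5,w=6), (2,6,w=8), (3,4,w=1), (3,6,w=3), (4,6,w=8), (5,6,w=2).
16 (MST edges: (1,2,w=4), (2,3,w=6), (3,4,w=1), (3,6,w=3), (5,6,w=2); sum of weights 4 + 6 + 1 + 3 + 2 = 16)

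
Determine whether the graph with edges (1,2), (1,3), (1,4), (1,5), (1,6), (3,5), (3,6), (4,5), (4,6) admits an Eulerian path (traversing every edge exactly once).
No (6 vertices have odd degree: {1, 2, 3, 4, 5, 6}; Eulerian path requires 0 or 2)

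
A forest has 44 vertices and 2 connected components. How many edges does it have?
42 (Each of the 2 component trees on V_i vertices has V_i - 1 edges; summing gives V - C = 44 - 2 = 42)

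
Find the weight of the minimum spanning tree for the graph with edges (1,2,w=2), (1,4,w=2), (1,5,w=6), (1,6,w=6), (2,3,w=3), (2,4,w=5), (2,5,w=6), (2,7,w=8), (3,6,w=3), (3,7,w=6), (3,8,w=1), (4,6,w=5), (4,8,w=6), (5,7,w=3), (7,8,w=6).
20 (MST edges: (1,2,w=2), (1,4,w=2), (1,5,w=6), (2,3,w=3), (3,6,w=3), (3,8,w=1), (5,7,w=3); sum of weights 2 + 2 + 6 + 3 + 3 + 1 + 3 = 20)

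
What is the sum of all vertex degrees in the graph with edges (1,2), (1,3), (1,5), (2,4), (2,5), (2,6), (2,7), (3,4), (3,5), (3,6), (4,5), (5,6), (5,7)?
26 (handshake: sum of degrees = 2|E| = 2 x 13 = 26)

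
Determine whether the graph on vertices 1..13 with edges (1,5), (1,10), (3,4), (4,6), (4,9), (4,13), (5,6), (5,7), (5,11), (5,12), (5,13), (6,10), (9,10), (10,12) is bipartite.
Yes. Partition: {1, 2, 3, 6, 7, 8, 9, 11, 12, 13}, {4, 5, 10}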